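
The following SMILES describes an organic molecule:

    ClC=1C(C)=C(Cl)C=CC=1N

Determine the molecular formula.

C7H7Cl2N

Walk through each heavy atom and fill implicit hydrogens from standard valence (C 4, N 3, O 2, S 2, halogen 1):
  atom 1: Cl (halogen, monovalent) → 0 H
  atom 2: C, bond orders sum to 4 (valence 4) → 0 H
  atom 3: C, bond orders sum to 4 (valence 4) → 0 H
  atom 4: C, bond orders sum to 1 (valence 4) → 3 H
  atom 5: C, bond orders sum to 4 (valence 4) → 0 H
  atom 6: Cl (halogen, monovalent) → 0 H
  atom 7: C, bond orders sum to 3 (valence 4) → 1 H
  atom 8: C, bond orders sum to 3 (valence 4) → 1 H
  atom 9: C, bond orders sum to 4 (valence 4) → 0 H
  atom 10: N, bond orders sum to 1 (valence 3) → 2 H
Totals → C:7, H:7, Cl:2, N:1.
In Hill order: C7H7Cl2N.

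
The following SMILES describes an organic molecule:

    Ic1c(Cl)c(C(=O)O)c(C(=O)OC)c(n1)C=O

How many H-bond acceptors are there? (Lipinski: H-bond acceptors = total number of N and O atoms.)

6

N atoms: 1; O atoms: 5.
Lipinski HBA = 1 + 5 = 6.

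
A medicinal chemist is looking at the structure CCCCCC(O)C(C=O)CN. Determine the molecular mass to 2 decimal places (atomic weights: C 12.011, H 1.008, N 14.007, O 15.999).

First, the molecular formula is C9H19NO2 (counting implicit H from valence).
  C: 9 × 12.011 = 108.099
  H: 19 × 1.008 = 19.152
  N: 1 × 14.007 = 14.007
  O: 2 × 15.999 = 31.998
Sum: 9×12.011 + 19×1.008 + 1×14.007 + 2×15.999 = 173.256 → 173.26 g/mol.

173.26 g/mol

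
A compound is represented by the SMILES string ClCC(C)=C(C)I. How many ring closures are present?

In SMILES, each pair of matching ring-closure digits denotes one ring-closing bond; the number of such bonds equals the number of independent rings.
Ring-closure bonds here: 0.

0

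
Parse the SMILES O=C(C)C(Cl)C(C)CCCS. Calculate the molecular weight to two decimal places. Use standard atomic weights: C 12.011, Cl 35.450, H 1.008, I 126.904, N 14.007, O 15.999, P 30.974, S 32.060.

194.72 g/mol

First, the molecular formula is C8H15ClOS (counting implicit H from valence).
  C: 8 × 12.011 = 96.088
  Cl: 1 × 35.450 = 35.450
  H: 15 × 1.008 = 15.120
  O: 1 × 15.999 = 15.999
  S: 1 × 32.060 = 32.060
Sum: 8×12.011 + 1×35.450 + 15×1.008 + 1×15.999 + 1×32.060 = 194.717 → 194.72 g/mol.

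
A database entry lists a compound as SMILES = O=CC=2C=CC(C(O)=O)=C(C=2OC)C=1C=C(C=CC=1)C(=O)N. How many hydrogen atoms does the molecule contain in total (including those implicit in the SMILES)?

13

Walk through each heavy atom and fill implicit hydrogens from standard valence (C 4, N 3, O 2, S 2, halogen 1):
  atom 1: O, bond orders sum to 2 (valence 2) → 0 H
  atom 2: C, bond orders sum to 3 (valence 4) → 1 H
  atom 3: C, bond orders sum to 4 (valence 4) → 0 H
  atom 4: C, bond orders sum to 3 (valence 4) → 1 H
  atom 5: C, bond orders sum to 3 (valence 4) → 1 H
  atom 6: C, bond orders sum to 4 (valence 4) → 0 H
  atom 7: C, bond orders sum to 4 (valence 4) → 0 H
  atom 8: O, bond orders sum to 1 (valence 2) → 1 H
  atom 9: O, bond orders sum to 2 (valence 2) → 0 H
  atom 10: C, bond orders sum to 4 (valence 4) → 0 H
  atom 11: C, bond orders sum to 4 (valence 4) → 0 H
  atom 12: O, bond orders sum to 2 (valence 2) → 0 H
  atom 13: C, bond orders sum to 1 (valence 4) → 3 H
  atom 14: C, bond orders sum to 4 (valence 4) → 0 H
  atom 15: C, bond orders sum to 3 (valence 4) → 1 H
  atom 16: C, bond orders sum to 4 (valence 4) → 0 H
  atom 17: C, bond orders sum to 3 (valence 4) → 1 H
  atom 18: C, bond orders sum to 3 (valence 4) → 1 H
  atom 19: C, bond orders sum to 3 (valence 4) → 1 H
  atom 20: C, bond orders sum to 4 (valence 4) → 0 H
  atom 21: O, bond orders sum to 2 (valence 2) → 0 H
  atom 22: N, bond orders sum to 1 (valence 3) → 2 H
Total hydrogens: 13.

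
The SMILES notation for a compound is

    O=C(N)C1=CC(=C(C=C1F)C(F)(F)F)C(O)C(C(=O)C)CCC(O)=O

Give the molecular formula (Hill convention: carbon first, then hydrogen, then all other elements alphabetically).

Walk through each heavy atom and fill implicit hydrogens from standard valence (C 4, N 3, O 2, S 2, halogen 1):
  atom 1: O, bond orders sum to 2 (valence 2) → 0 H
  atom 2: C, bond orders sum to 4 (valence 4) → 0 H
  atom 3: N, bond orders sum to 1 (valence 3) → 2 H
  atom 4: C, bond orders sum to 4 (valence 4) → 0 H
  atom 5: C, bond orders sum to 3 (valence 4) → 1 H
  atom 6: C, bond orders sum to 4 (valence 4) → 0 H
  atom 7: C, bond orders sum to 4 (valence 4) → 0 H
  atom 8: C, bond orders sum to 3 (valence 4) → 1 H
  atom 9: C, bond orders sum to 4 (valence 4) → 0 H
  atom 10: F (halogen, monovalent) → 0 H
  atom 11: C, bond orders sum to 4 (valence 4) → 0 H
  atom 12: F (halogen, monovalent) → 0 H
  atom 13: F (halogen, monovalent) → 0 H
  atom 14: F (halogen, monovalent) → 0 H
  atom 15: C, bond orders sum to 3 (valence 4) → 1 H
  atom 16: O, bond orders sum to 1 (valence 2) → 1 H
  atom 17: C, bond orders sum to 3 (valence 4) → 1 H
  atom 18: C, bond orders sum to 4 (valence 4) → 0 H
  atom 19: O, bond orders sum to 2 (valence 2) → 0 H
  atom 20: C, bond orders sum to 1 (valence 4) → 3 H
  atom 21: C, bond orders sum to 2 (valence 4) → 2 H
  atom 22: C, bond orders sum to 2 (valence 4) → 2 H
  atom 23: C, bond orders sum to 4 (valence 4) → 0 H
  atom 24: O, bond orders sum to 1 (valence 2) → 1 H
  atom 25: O, bond orders sum to 2 (valence 2) → 0 H
Totals → C:15, H:15, F:4, N:1, O:5.
In Hill order: C15H15F4NO5.

C15H15F4NO5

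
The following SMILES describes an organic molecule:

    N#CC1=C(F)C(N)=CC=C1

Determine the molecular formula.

Walk through each heavy atom and fill implicit hydrogens from standard valence (C 4, N 3, O 2, S 2, halogen 1):
  atom 1: N, bond orders sum to 3 (valence 3) → 0 H
  atom 2: C, bond orders sum to 4 (valence 4) → 0 H
  atom 3: C, bond orders sum to 4 (valence 4) → 0 H
  atom 4: C, bond orders sum to 4 (valence 4) → 0 H
  atom 5: F (halogen, monovalent) → 0 H
  atom 6: C, bond orders sum to 4 (valence 4) → 0 H
  atom 7: N, bond orders sum to 1 (valence 3) → 2 H
  atom 8: C, bond orders sum to 3 (valence 4) → 1 H
  atom 9: C, bond orders sum to 3 (valence 4) → 1 H
  atom 10: C, bond orders sum to 3 (valence 4) → 1 H
Totals → C:7, H:5, F:1, N:2.

C7H5FN2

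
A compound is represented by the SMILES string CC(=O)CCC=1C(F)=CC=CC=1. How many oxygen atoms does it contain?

1

Scan the SMILES for O atoms (remember two-letter symbols like Cl and Br are single atoms).
Oxygen count: 1.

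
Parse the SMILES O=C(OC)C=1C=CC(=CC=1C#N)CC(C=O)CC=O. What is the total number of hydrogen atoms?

13

Walk through each heavy atom and fill implicit hydrogens from standard valence (C 4, N 3, O 2, S 2, halogen 1):
  atom 1: O, bond orders sum to 2 (valence 2) → 0 H
  atom 2: C, bond orders sum to 4 (valence 4) → 0 H
  atom 3: O, bond orders sum to 2 (valence 2) → 0 H
  atom 4: C, bond orders sum to 1 (valence 4) → 3 H
  atom 5: C, bond orders sum to 4 (valence 4) → 0 H
  atom 6: C, bond orders sum to 3 (valence 4) → 1 H
  atom 7: C, bond orders sum to 3 (valence 4) → 1 H
  atom 8: C, bond orders sum to 4 (valence 4) → 0 H
  atom 9: C, bond orders sum to 3 (valence 4) → 1 H
  atom 10: C, bond orders sum to 4 (valence 4) → 0 H
  atom 11: C, bond orders sum to 4 (valence 4) → 0 H
  atom 12: N, bond orders sum to 3 (valence 3) → 0 H
  atom 13: C, bond orders sum to 2 (valence 4) → 2 H
  atom 14: C, bond orders sum to 3 (valence 4) → 1 H
  atom 15: C, bond orders sum to 3 (valence 4) → 1 H
  atom 16: O, bond orders sum to 2 (valence 2) → 0 H
  atom 17: C, bond orders sum to 2 (valence 4) → 2 H
  atom 18: C, bond orders sum to 3 (valence 4) → 1 H
  atom 19: O, bond orders sum to 2 (valence 2) → 0 H
Total hydrogens: 13.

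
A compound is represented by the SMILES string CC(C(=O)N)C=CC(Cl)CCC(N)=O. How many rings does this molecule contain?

In SMILES, each pair of matching ring-closure digits denotes one ring-closing bond; the number of such bonds equals the number of independent rings.
Ring-closure bonds here: 0.

0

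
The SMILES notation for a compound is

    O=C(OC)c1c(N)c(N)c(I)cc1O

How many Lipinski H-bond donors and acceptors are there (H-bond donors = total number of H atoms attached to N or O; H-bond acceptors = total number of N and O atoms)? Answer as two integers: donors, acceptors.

5, 5

Donors: find every N or O and count the H atoms it carries.
  atom 1 (O): bond orders sum to 2 → 0 H
  atom 3 (O): bond orders sum to 2 → 0 H
  atom 7 (N): bond orders sum to 1 → 2 H
  atom 9 (N): bond orders sum to 1 → 2 H
  atom 14 (O): bond orders sum to 1 → 1 H
Lipinski HBD = 5.
Acceptors: N atoms = 2, O atoms = 3 → HBA = 5.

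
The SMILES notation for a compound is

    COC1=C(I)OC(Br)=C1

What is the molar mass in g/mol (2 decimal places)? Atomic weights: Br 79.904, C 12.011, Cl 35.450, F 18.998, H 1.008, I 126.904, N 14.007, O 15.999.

302.89 g/mol

First, the molecular formula is C5H4BrIO2 (counting implicit H from valence).
  Br: 1 × 79.904 = 79.904
  C: 5 × 12.011 = 60.055
  H: 4 × 1.008 = 4.032
  I: 1 × 126.904 = 126.904
  O: 2 × 15.999 = 31.998
Sum: 1×79.904 + 5×12.011 + 4×1.008 + 1×126.904 + 2×15.999 = 302.893 → 302.89 g/mol.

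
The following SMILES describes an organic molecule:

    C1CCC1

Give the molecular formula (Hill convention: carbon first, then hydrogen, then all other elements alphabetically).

Walk through each heavy atom and fill implicit hydrogens from standard valence (C 4, N 3, O 2, S 2, halogen 1):
  atom 1: C, bond orders sum to 2 (valence 4) → 2 H
  atom 2: C, bond orders sum to 2 (valence 4) → 2 H
  atom 3: C, bond orders sum to 2 (valence 4) → 2 H
  atom 4: C, bond orders sum to 2 (valence 4) → 2 H
Totals → C:4, H:8.
In Hill order: C4H8.

C4H8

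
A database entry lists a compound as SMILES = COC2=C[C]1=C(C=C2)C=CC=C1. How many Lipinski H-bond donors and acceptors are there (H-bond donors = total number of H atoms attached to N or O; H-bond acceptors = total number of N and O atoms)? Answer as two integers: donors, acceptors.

0, 1

Donors: find every N or O and count the H atoms it carries.
  atom 2 (O): bond orders sum to 2 → 0 H
Lipinski HBD = 0.
Acceptors: N atoms = 0, O atoms = 1 → HBA = 1.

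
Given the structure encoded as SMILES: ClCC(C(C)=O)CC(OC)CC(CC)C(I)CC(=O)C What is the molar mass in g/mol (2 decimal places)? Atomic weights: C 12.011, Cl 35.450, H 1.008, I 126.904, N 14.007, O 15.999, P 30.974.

First, the molecular formula is C15H26ClIO3 (counting implicit H from valence).
  C: 15 × 12.011 = 180.165
  Cl: 1 × 35.450 = 35.450
  H: 26 × 1.008 = 26.208
  I: 1 × 126.904 = 126.904
  O: 3 × 15.999 = 47.997
Sum: 15×12.011 + 1×35.450 + 26×1.008 + 1×126.904 + 3×15.999 = 416.724 → 416.72 g/mol.

416.72 g/mol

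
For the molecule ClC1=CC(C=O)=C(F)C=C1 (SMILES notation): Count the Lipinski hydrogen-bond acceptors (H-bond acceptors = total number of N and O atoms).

1

N atoms: 0; O atoms: 1.
Lipinski HBA = 0 + 1 = 1.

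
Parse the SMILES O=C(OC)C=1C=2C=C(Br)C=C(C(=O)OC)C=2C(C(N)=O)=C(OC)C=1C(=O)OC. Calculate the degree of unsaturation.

Molecular formula: C18H16BrNO8.
DoU = (2C + 2 + N − H − X) / 2, where X is the halogen count and O/S are ignored.
    = (2·18 + 2 + 1 − 16 − 1) / 2 = 22 / 2 = 11.

11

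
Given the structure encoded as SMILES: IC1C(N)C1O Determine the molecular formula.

C3H6INO

Walk through each heavy atom and fill implicit hydrogens from standard valence (C 4, N 3, O 2, S 2, halogen 1):
  atom 1: I (halogen, monovalent) → 0 H
  atom 2: C, bond orders sum to 3 (valence 4) → 1 H
  atom 3: C, bond orders sum to 3 (valence 4) → 1 H
  atom 4: N, bond orders sum to 1 (valence 3) → 2 H
  atom 5: C, bond orders sum to 3 (valence 4) → 1 H
  atom 6: O, bond orders sum to 1 (valence 2) → 1 H
Totals → C:3, H:6, I:1, N:1, O:1.
In Hill order: C3H6INO.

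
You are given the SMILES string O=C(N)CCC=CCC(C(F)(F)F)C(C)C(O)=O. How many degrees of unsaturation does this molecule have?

3

Degree of unsaturation = (number of rings) + (number of π bonds).
Ring closures in the SMILES: 0.
π bonds: 3 double bonds (each 1 DoU) → 3 DoU from unsaturation.
Total DoU = 0 + 3 = 3.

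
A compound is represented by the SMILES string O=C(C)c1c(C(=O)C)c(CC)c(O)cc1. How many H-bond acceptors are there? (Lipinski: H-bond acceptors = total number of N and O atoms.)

3

N atoms: 0; O atoms: 3.
Lipinski HBA = 0 + 3 = 3.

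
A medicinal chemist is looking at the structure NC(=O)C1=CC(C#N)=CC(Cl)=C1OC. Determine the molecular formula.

Walk through each heavy atom and fill implicit hydrogens from standard valence (C 4, N 3, O 2, S 2, halogen 1):
  atom 1: N, bond orders sum to 1 (valence 3) → 2 H
  atom 2: C, bond orders sum to 4 (valence 4) → 0 H
  atom 3: O, bond orders sum to 2 (valence 2) → 0 H
  atom 4: C, bond orders sum to 4 (valence 4) → 0 H
  atom 5: C, bond orders sum to 3 (valence 4) → 1 H
  atom 6: C, bond orders sum to 4 (valence 4) → 0 H
  atom 7: C, bond orders sum to 4 (valence 4) → 0 H
  atom 8: N, bond orders sum to 3 (valence 3) → 0 H
  atom 9: C, bond orders sum to 3 (valence 4) → 1 H
  atom 10: C, bond orders sum to 4 (valence 4) → 0 H
  atom 11: Cl (halogen, monovalent) → 0 H
  atom 12: C, bond orders sum to 4 (valence 4) → 0 H
  atom 13: O, bond orders sum to 2 (valence 2) → 0 H
  atom 14: C, bond orders sum to 1 (valence 4) → 3 H
Totals → C:9, H:7, Cl:1, N:2, O:2.
In Hill order: C9H7ClN2O2.

C9H7ClN2O2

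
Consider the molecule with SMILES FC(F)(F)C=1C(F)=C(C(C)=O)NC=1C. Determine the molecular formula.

C8H7F4NO

Walk through each heavy atom and fill implicit hydrogens from standard valence (C 4, N 3, O 2, S 2, halogen 1):
  atom 1: F (halogen, monovalent) → 0 H
  atom 2: C, bond orders sum to 4 (valence 4) → 0 H
  atom 3: F (halogen, monovalent) → 0 H
  atom 4: F (halogen, monovalent) → 0 H
  atom 5: C, bond orders sum to 4 (valence 4) → 0 H
  atom 6: C, bond orders sum to 4 (valence 4) → 0 H
  atom 7: F (halogen, monovalent) → 0 H
  atom 8: C, bond orders sum to 4 (valence 4) → 0 H
  atom 9: C, bond orders sum to 4 (valence 4) → 0 H
  atom 10: C, bond orders sum to 1 (valence 4) → 3 H
  atom 11: O, bond orders sum to 2 (valence 2) → 0 H
  atom 12: N, bond orders sum to 2 (valence 3) → 1 H
  atom 13: C, bond orders sum to 4 (valence 4) → 0 H
  atom 14: C, bond orders sum to 1 (valence 4) → 3 H
Totals → C:8, H:7, F:4, N:1, O:1.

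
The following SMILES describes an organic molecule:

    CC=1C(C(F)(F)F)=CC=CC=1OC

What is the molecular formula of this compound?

Walk through each heavy atom and fill implicit hydrogens from standard valence (C 4, N 3, O 2, S 2, halogen 1):
  atom 1: C, bond orders sum to 1 (valence 4) → 3 H
  atom 2: C, bond orders sum to 4 (valence 4) → 0 H
  atom 3: C, bond orders sum to 4 (valence 4) → 0 H
  atom 4: C, bond orders sum to 4 (valence 4) → 0 H
  atom 5: F (halogen, monovalent) → 0 H
  atom 6: F (halogen, monovalent) → 0 H
  atom 7: F (halogen, monovalent) → 0 H
  atom 8: C, bond orders sum to 3 (valence 4) → 1 H
  atom 9: C, bond orders sum to 3 (valence 4) → 1 H
  atom 10: C, bond orders sum to 3 (valence 4) → 1 H
  atom 11: C, bond orders sum to 4 (valence 4) → 0 H
  atom 12: O, bond orders sum to 2 (valence 2) → 0 H
  atom 13: C, bond orders sum to 1 (valence 4) → 3 H
Totals → C:9, H:9, F:3, O:1.
In Hill order: C9H9F3O.

C9H9F3O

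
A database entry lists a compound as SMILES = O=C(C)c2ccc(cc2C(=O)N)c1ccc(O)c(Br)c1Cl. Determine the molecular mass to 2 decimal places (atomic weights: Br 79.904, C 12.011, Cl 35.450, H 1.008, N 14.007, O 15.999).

First, the molecular formula is C15H11BrClNO3 (counting implicit H from valence).
  Br: 1 × 79.904 = 79.904
  C: 15 × 12.011 = 180.165
  Cl: 1 × 35.450 = 35.450
  H: 11 × 1.008 = 11.088
  N: 1 × 14.007 = 14.007
  O: 3 × 15.999 = 47.997
Sum: 1×79.904 + 15×12.011 + 1×35.450 + 11×1.008 + 1×14.007 + 3×15.999 = 368.611 → 368.61 g/mol.

368.61 g/mol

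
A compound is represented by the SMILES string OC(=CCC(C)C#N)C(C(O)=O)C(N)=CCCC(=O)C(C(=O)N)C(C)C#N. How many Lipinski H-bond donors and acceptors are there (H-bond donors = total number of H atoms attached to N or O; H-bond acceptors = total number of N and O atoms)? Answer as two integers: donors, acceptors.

6, 9

Donors: find every N or O and count the H atoms it carries.
  atom 1 (O): bond orders sum to 1 → 1 H
  atom 8 (N): bond orders sum to 3 → 0 H
  atom 11 (O): bond orders sum to 1 → 1 H
  atom 12 (O): bond orders sum to 2 → 0 H
  atom 14 (N): bond orders sum to 1 → 2 H
  atom 19 (O): bond orders sum to 2 → 0 H
  atom 22 (O): bond orders sum to 2 → 0 H
  atom 23 (N): bond orders sum to 1 → 2 H
  atom 27 (N): bond orders sum to 3 → 0 H
Lipinski HBD = 6.
Acceptors: N atoms = 4, O atoms = 5 → HBA = 9.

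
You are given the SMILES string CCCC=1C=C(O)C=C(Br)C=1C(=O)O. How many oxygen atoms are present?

3

Scan the SMILES for O atoms (remember two-letter symbols like Cl and Br are single atoms).
Oxygen count: 3.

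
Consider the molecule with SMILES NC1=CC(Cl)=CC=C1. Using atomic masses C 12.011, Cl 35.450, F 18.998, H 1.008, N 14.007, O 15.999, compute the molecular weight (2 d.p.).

127.57 g/mol

First, the molecular formula is C6H6ClN (counting implicit H from valence).
  C: 6 × 12.011 = 72.066
  Cl: 1 × 35.450 = 35.450
  H: 6 × 1.008 = 6.048
  N: 1 × 14.007 = 14.007
Sum: 6×12.011 + 1×35.450 + 6×1.008 + 1×14.007 = 127.571 → 127.57 g/mol.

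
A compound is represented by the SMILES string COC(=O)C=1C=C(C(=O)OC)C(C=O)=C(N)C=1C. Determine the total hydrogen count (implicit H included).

Walk through each heavy atom and fill implicit hydrogens from standard valence (C 4, N 3, O 2, S 2, halogen 1):
  atom 1: C, bond orders sum to 1 (valence 4) → 3 H
  atom 2: O, bond orders sum to 2 (valence 2) → 0 H
  atom 3: C, bond orders sum to 4 (valence 4) → 0 H
  atom 4: O, bond orders sum to 2 (valence 2) → 0 H
  atom 5: C, bond orders sum to 4 (valence 4) → 0 H
  atom 6: C, bond orders sum to 3 (valence 4) → 1 H
  atom 7: C, bond orders sum to 4 (valence 4) → 0 H
  atom 8: C, bond orders sum to 4 (valence 4) → 0 H
  atom 9: O, bond orders sum to 2 (valence 2) → 0 H
  atom 10: O, bond orders sum to 2 (valence 2) → 0 H
  atom 11: C, bond orders sum to 1 (valence 4) → 3 H
  atom 12: C, bond orders sum to 4 (valence 4) → 0 H
  atom 13: C, bond orders sum to 3 (valence 4) → 1 H
  atom 14: O, bond orders sum to 2 (valence 2) → 0 H
  atom 15: C, bond orders sum to 4 (valence 4) → 0 H
  atom 16: N, bond orders sum to 1 (valence 3) → 2 H
  atom 17: C, bond orders sum to 4 (valence 4) → 0 H
  atom 18: C, bond orders sum to 1 (valence 4) → 3 H
Total hydrogens: 13.

13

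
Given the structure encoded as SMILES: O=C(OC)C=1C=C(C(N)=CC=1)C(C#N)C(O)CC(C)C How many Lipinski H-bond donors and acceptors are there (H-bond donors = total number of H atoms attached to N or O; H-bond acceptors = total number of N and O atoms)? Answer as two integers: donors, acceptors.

3, 5

Donors: find every N or O and count the H atoms it carries.
  atom 1 (O): bond orders sum to 2 → 0 H
  atom 3 (O): bond orders sum to 2 → 0 H
  atom 9 (N): bond orders sum to 1 → 2 H
  atom 14 (N): bond orders sum to 3 → 0 H
  atom 16 (O): bond orders sum to 1 → 1 H
Lipinski HBD = 3.
Acceptors: N atoms = 2, O atoms = 3 → HBA = 5.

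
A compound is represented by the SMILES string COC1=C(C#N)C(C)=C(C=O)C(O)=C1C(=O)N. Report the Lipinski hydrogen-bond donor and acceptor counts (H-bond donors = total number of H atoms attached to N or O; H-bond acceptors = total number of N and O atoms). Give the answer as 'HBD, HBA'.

3, 6

Donors: find every N or O and count the H atoms it carries.
  atom 2 (O): bond orders sum to 2 → 0 H
  atom 6 (N): bond orders sum to 3 → 0 H
  atom 11 (O): bond orders sum to 2 → 0 H
  atom 13 (O): bond orders sum to 1 → 1 H
  atom 16 (O): bond orders sum to 2 → 0 H
  atom 17 (N): bond orders sum to 1 → 2 H
Lipinski HBD = 3.
Acceptors: N atoms = 2, O atoms = 4 → HBA = 6.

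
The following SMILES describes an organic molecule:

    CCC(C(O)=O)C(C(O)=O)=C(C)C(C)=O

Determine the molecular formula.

C10H14O5

Walk through each heavy atom and fill implicit hydrogens from standard valence (C 4, N 3, O 2, S 2, halogen 1):
  atom 1: C, bond orders sum to 1 (valence 4) → 3 H
  atom 2: C, bond orders sum to 2 (valence 4) → 2 H
  atom 3: C, bond orders sum to 3 (valence 4) → 1 H
  atom 4: C, bond orders sum to 4 (valence 4) → 0 H
  atom 5: O, bond orders sum to 1 (valence 2) → 1 H
  atom 6: O, bond orders sum to 2 (valence 2) → 0 H
  atom 7: C, bond orders sum to 4 (valence 4) → 0 H
  atom 8: C, bond orders sum to 4 (valence 4) → 0 H
  atom 9: O, bond orders sum to 1 (valence 2) → 1 H
  atom 10: O, bond orders sum to 2 (valence 2) → 0 H
  atom 11: C, bond orders sum to 4 (valence 4) → 0 H
  atom 12: C, bond orders sum to 1 (valence 4) → 3 H
  atom 13: C, bond orders sum to 4 (valence 4) → 0 H
  atom 14: C, bond orders sum to 1 (valence 4) → 3 H
  atom 15: O, bond orders sum to 2 (valence 2) → 0 H
Totals → C:10, H:14, O:5.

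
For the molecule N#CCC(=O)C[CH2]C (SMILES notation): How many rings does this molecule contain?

0

In SMILES, each pair of matching ring-closure digits denotes one ring-closing bond; the number of such bonds equals the number of independent rings.
Ring-closure bonds here: 0.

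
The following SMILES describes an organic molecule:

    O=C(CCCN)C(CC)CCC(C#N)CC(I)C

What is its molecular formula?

Walk through each heavy atom and fill implicit hydrogens from standard valence (C 4, N 3, O 2, S 2, halogen 1):
  atom 1: O, bond orders sum to 2 (valence 2) → 0 H
  atom 2: C, bond orders sum to 4 (valence 4) → 0 H
  atom 3: C, bond orders sum to 2 (valence 4) → 2 H
  atom 4: C, bond orders sum to 2 (valence 4) → 2 H
  atom 5: C, bond orders sum to 2 (valence 4) → 2 H
  atom 6: N, bond orders sum to 1 (valence 3) → 2 H
  atom 7: C, bond orders sum to 3 (valence 4) → 1 H
  atom 8: C, bond orders sum to 2 (valence 4) → 2 H
  atom 9: C, bond orders sum to 1 (valence 4) → 3 H
  atom 10: C, bond orders sum to 2 (valence 4) → 2 H
  atom 11: C, bond orders sum to 2 (valence 4) → 2 H
  atom 12: C, bond orders sum to 3 (valence 4) → 1 H
  atom 13: C, bond orders sum to 4 (valence 4) → 0 H
  atom 14: N, bond orders sum to 3 (valence 3) → 0 H
  atom 15: C, bond orders sum to 2 (valence 4) → 2 H
  atom 16: C, bond orders sum to 3 (valence 4) → 1 H
  atom 17: I (halogen, monovalent) → 0 H
  atom 18: C, bond orders sum to 1 (valence 4) → 3 H
Totals → C:14, H:25, I:1, N:2, O:1.

C14H25IN2O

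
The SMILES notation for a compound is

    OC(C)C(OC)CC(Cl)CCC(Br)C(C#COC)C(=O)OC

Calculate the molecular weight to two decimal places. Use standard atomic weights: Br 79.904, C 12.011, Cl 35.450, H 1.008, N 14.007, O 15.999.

399.71 g/mol

First, the molecular formula is C15H24BrClO5 (counting implicit H from valence).
  Br: 1 × 79.904 = 79.904
  C: 15 × 12.011 = 180.165
  Cl: 1 × 35.450 = 35.450
  H: 24 × 1.008 = 24.192
  O: 5 × 15.999 = 79.995
Sum: 1×79.904 + 15×12.011 + 1×35.450 + 24×1.008 + 5×15.999 = 399.706 → 399.71 g/mol.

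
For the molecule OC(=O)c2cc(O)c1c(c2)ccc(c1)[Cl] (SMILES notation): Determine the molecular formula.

C11H7ClO3

Walk through each heavy atom and fill implicit hydrogens from standard valence (C 4, N 3, O 2, S 2, halogen 1); for lowercase aromatic atoms, an aromatic c carries 1 H when it has two neighbours and 0 H with three, and aromatic n carries 0 H:
  atom 1: O, bond orders sum to 1 (valence 2) → 1 H
  atom 2: C, bond orders sum to 4 (valence 4) → 0 H
  atom 3: O, bond orders sum to 2 (valence 2) → 0 H
  atom 4: aromatic c, 3 neighbours → 0 H
  atom 5: aromatic c, 2 neighbours → 1 H
  atom 6: aromatic c, 3 neighbours → 0 H
  atom 7: O, bond orders sum to 1 (valence 2) → 1 H
  atom 8: aromatic c, 3 neighbours → 0 H
  atom 9: aromatic c, 3 neighbours → 0 H
  atom 10: aromatic c, 2 neighbours → 1 H
  atom 11: aromatic c, 2 neighbours → 1 H
  atom 12: aromatic c, 2 neighbours → 1 H
  atom 13: aromatic c, 3 neighbours → 0 H
  atom 14: aromatic c, 2 neighbours → 1 H
  atom 15: Cl with explicit H count 0
Totals → C:11, H:7, Cl:1, O:3.
In Hill order: C11H7ClO3.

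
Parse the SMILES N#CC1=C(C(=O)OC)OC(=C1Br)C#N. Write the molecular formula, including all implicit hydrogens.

Walk through each heavy atom and fill implicit hydrogens from standard valence (C 4, N 3, O 2, S 2, halogen 1):
  atom 1: N, bond orders sum to 3 (valence 3) → 0 H
  atom 2: C, bond orders sum to 4 (valence 4) → 0 H
  atom 3: C, bond orders sum to 4 (valence 4) → 0 H
  atom 4: C, bond orders sum to 4 (valence 4) → 0 H
  atom 5: C, bond orders sum to 4 (valence 4) → 0 H
  atom 6: O, bond orders sum to 2 (valence 2) → 0 H
  atom 7: O, bond orders sum to 2 (valence 2) → 0 H
  atom 8: C, bond orders sum to 1 (valence 4) → 3 H
  atom 9: O, bond orders sum to 2 (valence 2) → 0 H
  atom 10: C, bond orders sum to 4 (valence 4) → 0 H
  atom 11: C, bond orders sum to 4 (valence 4) → 0 H
  atom 12: Br (halogen, monovalent) → 0 H
  atom 13: C, bond orders sum to 4 (valence 4) → 0 H
  atom 14: N, bond orders sum to 3 (valence 3) → 0 H
Totals → C:8, H:3, Br:1, N:2, O:3.
In Hill order: C8H3BrN2O3.

C8H3BrN2O3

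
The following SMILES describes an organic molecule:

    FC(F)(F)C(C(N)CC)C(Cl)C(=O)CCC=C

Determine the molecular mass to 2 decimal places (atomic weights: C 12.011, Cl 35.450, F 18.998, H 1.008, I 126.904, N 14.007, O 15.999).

271.71 g/mol

First, the molecular formula is C11H17ClF3NO (counting implicit H from valence).
  C: 11 × 12.011 = 132.121
  Cl: 1 × 35.450 = 35.450
  F: 3 × 18.998 = 56.994
  H: 17 × 1.008 = 17.136
  N: 1 × 14.007 = 14.007
  O: 1 × 15.999 = 15.999
Sum: 11×12.011 + 1×35.450 + 3×18.998 + 17×1.008 + 1×14.007 + 1×15.999 = 271.707 → 271.71 g/mol.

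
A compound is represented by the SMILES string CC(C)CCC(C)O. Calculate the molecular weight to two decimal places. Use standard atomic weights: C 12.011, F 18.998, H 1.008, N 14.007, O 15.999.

116.20 g/mol

First, the molecular formula is C7H16O (counting implicit H from valence).
  C: 7 × 12.011 = 84.077
  H: 16 × 1.008 = 16.128
  O: 1 × 15.999 = 15.999
Sum: 7×12.011 + 16×1.008 + 1×15.999 = 116.204 → 116.20 g/mol.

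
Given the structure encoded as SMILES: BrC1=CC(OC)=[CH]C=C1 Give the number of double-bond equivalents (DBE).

Degree of unsaturation = (number of rings) + (number of π bonds).
Ring closures in the SMILES: 1.
π bonds: 3 double bonds (each 1 DoU) → 3 DoU from unsaturation.
Total DoU = 1 + 3 = 4.

4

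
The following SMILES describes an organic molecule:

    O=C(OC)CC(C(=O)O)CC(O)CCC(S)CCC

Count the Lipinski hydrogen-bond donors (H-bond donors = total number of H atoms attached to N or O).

2

Donors: find every N or O and count the H atoms it carries.
  atom 1 (O): bond orders sum to 2 → 0 H
  atom 3 (O): bond orders sum to 2 → 0 H
  atom 8 (O): bond orders sum to 2 → 0 H
  atom 9 (O): bond orders sum to 1 → 1 H
  atom 12 (O): bond orders sum to 1 → 1 H
Lipinski HBD = 2.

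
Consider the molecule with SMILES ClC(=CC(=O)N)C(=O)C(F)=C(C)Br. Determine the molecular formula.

Walk through each heavy atom and fill implicit hydrogens from standard valence (C 4, N 3, O 2, S 2, halogen 1):
  atom 1: Cl (halogen, monovalent) → 0 H
  atom 2: C, bond orders sum to 4 (valence 4) → 0 H
  atom 3: C, bond orders sum to 3 (valence 4) → 1 H
  atom 4: C, bond orders sum to 4 (valence 4) → 0 H
  atom 5: O, bond orders sum to 2 (valence 2) → 0 H
  atom 6: N, bond orders sum to 1 (valence 3) → 2 H
  atom 7: C, bond orders sum to 4 (valence 4) → 0 H
  atom 8: O, bond orders sum to 2 (valence 2) → 0 H
  atom 9: C, bond orders sum to 4 (valence 4) → 0 H
  atom 10: F (halogen, monovalent) → 0 H
  atom 11: C, bond orders sum to 4 (valence 4) → 0 H
  atom 12: C, bond orders sum to 1 (valence 4) → 3 H
  atom 13: Br (halogen, monovalent) → 0 H
Totals → C:7, H:6, Br:1, Cl:1, F:1, N:1, O:2.
In Hill order: C7H6BrClFNO2.

C7H6BrClFNO2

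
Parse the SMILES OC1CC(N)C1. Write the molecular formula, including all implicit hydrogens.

Walk through each heavy atom and fill implicit hydrogens from standard valence (C 4, N 3, O 2, S 2, halogen 1):
  atom 1: O, bond orders sum to 1 (valence 2) → 1 H
  atom 2: C, bond orders sum to 3 (valence 4) → 1 H
  atom 3: C, bond orders sum to 2 (valence 4) → 2 H
  atom 4: C, bond orders sum to 3 (valence 4) → 1 H
  atom 5: N, bond orders sum to 1 (valence 3) → 2 H
  atom 6: C, bond orders sum to 2 (valence 4) → 2 H
Totals → C:4, H:9, N:1, O:1.

C4H9NO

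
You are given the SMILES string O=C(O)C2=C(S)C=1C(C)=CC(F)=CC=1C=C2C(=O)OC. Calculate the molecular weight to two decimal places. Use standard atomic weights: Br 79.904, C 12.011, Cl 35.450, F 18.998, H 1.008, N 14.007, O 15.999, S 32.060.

294.30 g/mol

First, the molecular formula is C14H11FO4S (counting implicit H from valence).
  C: 14 × 12.011 = 168.154
  F: 1 × 18.998 = 18.998
  H: 11 × 1.008 = 11.088
  O: 4 × 15.999 = 63.996
  S: 1 × 32.060 = 32.060
Sum: 14×12.011 + 1×18.998 + 11×1.008 + 4×15.999 + 1×32.060 = 294.296 → 294.30 g/mol.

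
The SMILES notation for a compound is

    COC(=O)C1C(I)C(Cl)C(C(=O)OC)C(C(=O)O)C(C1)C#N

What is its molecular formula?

Walk through each heavy atom and fill implicit hydrogens from standard valence (C 4, N 3, O 2, S 2, halogen 1):
  atom 1: C, bond orders sum to 1 (valence 4) → 3 H
  atom 2: O, bond orders sum to 2 (valence 2) → 0 H
  atom 3: C, bond orders sum to 4 (valence 4) → 0 H
  atom 4: O, bond orders sum to 2 (valence 2) → 0 H
  atom 5: C, bond orders sum to 3 (valence 4) → 1 H
  atom 6: C, bond orders sum to 3 (valence 4) → 1 H
  atom 7: I (halogen, monovalent) → 0 H
  atom 8: C, bond orders sum to 3 (valence 4) → 1 H
  atom 9: Cl (halogen, monovalent) → 0 H
  atom 10: C, bond orders sum to 3 (valence 4) → 1 H
  atom 11: C, bond orders sum to 4 (valence 4) → 0 H
  atom 12: O, bond orders sum to 2 (valence 2) → 0 H
  atom 13: O, bond orders sum to 2 (valence 2) → 0 H
  atom 14: C, bond orders sum to 1 (valence 4) → 3 H
  atom 15: C, bond orders sum to 3 (valence 4) → 1 H
  atom 16: C, bond orders sum to 4 (valence 4) → 0 H
  atom 17: O, bond orders sum to 2 (valence 2) → 0 H
  atom 18: O, bond orders sum to 1 (valence 2) → 1 H
  atom 19: C, bond orders sum to 3 (valence 4) → 1 H
  atom 20: C, bond orders sum to 2 (valence 4) → 2 H
  atom 21: C, bond orders sum to 4 (valence 4) → 0 H
  atom 22: N, bond orders sum to 3 (valence 3) → 0 H
Totals → C:13, H:15, Cl:1, I:1, N:1, O:6.

C13H15ClINO6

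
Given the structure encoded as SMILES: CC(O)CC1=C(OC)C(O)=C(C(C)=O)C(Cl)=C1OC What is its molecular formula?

Walk through each heavy atom and fill implicit hydrogens from standard valence (C 4, N 3, O 2, S 2, halogen 1):
  atom 1: C, bond orders sum to 1 (valence 4) → 3 H
  atom 2: C, bond orders sum to 3 (valence 4) → 1 H
  atom 3: O, bond orders sum to 1 (valence 2) → 1 H
  atom 4: C, bond orders sum to 2 (valence 4) → 2 H
  atom 5: C, bond orders sum to 4 (valence 4) → 0 H
  atom 6: C, bond orders sum to 4 (valence 4) → 0 H
  atom 7: O, bond orders sum to 2 (valence 2) → 0 H
  atom 8: C, bond orders sum to 1 (valence 4) → 3 H
  atom 9: C, bond orders sum to 4 (valence 4) → 0 H
  atom 10: O, bond orders sum to 1 (valence 2) → 1 H
  atom 11: C, bond orders sum to 4 (valence 4) → 0 H
  atom 12: C, bond orders sum to 4 (valence 4) → 0 H
  atom 13: C, bond orders sum to 1 (valence 4) → 3 H
  atom 14: O, bond orders sum to 2 (valence 2) → 0 H
  atom 15: C, bond orders sum to 4 (valence 4) → 0 H
  atom 16: Cl (halogen, monovalent) → 0 H
  atom 17: C, bond orders sum to 4 (valence 4) → 0 H
  atom 18: O, bond orders sum to 2 (valence 2) → 0 H
  atom 19: C, bond orders sum to 1 (valence 4) → 3 H
Totals → C:13, H:17, Cl:1, O:5.

C13H17ClO5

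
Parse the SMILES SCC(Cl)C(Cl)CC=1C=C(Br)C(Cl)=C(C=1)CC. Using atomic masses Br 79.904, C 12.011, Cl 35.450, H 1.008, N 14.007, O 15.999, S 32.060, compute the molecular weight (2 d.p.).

376.56 g/mol

First, the molecular formula is C12H14BrCl3S (counting implicit H from valence).
  Br: 1 × 79.904 = 79.904
  C: 12 × 12.011 = 144.132
  Cl: 3 × 35.450 = 106.350
  H: 14 × 1.008 = 14.112
  S: 1 × 32.060 = 32.060
Sum: 1×79.904 + 12×12.011 + 3×35.450 + 14×1.008 + 1×32.060 = 376.558 → 376.56 g/mol.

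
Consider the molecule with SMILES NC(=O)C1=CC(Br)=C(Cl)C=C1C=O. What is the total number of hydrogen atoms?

5

Walk through each heavy atom and fill implicit hydrogens from standard valence (C 4, N 3, O 2, S 2, halogen 1):
  atom 1: N, bond orders sum to 1 (valence 3) → 2 H
  atom 2: C, bond orders sum to 4 (valence 4) → 0 H
  atom 3: O, bond orders sum to 2 (valence 2) → 0 H
  atom 4: C, bond orders sum to 4 (valence 4) → 0 H
  atom 5: C, bond orders sum to 3 (valence 4) → 1 H
  atom 6: C, bond orders sum to 4 (valence 4) → 0 H
  atom 7: Br (halogen, monovalent) → 0 H
  atom 8: C, bond orders sum to 4 (valence 4) → 0 H
  atom 9: Cl (halogen, monovalent) → 0 H
  atom 10: C, bond orders sum to 3 (valence 4) → 1 H
  atom 11: C, bond orders sum to 4 (valence 4) → 0 H
  atom 12: C, bond orders sum to 3 (valence 4) → 1 H
  atom 13: O, bond orders sum to 2 (valence 2) → 0 H
Total hydrogens: 5.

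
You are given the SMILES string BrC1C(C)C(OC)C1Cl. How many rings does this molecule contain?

1

In SMILES, each pair of matching ring-closure digits denotes one ring-closing bond; the number of such bonds equals the number of independent rings.
Ring-closure bonds here: 1.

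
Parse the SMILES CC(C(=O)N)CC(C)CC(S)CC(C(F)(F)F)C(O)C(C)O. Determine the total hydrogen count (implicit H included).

Walk through each heavy atom and fill implicit hydrogens from standard valence (C 4, N 3, O 2, S 2, halogen 1):
  atom 1: C, bond orders sum to 1 (valence 4) → 3 H
  atom 2: C, bond orders sum to 3 (valence 4) → 1 H
  atom 3: C, bond orders sum to 4 (valence 4) → 0 H
  atom 4: O, bond orders sum to 2 (valence 2) → 0 H
  atom 5: N, bond orders sum to 1 (valence 3) → 2 H
  atom 6: C, bond orders sum to 2 (valence 4) → 2 H
  atom 7: C, bond orders sum to 3 (valence 4) → 1 H
  atom 8: C, bond orders sum to 1 (valence 4) → 3 H
  atom 9: C, bond orders sum to 2 (valence 4) → 2 H
  atom 10: C, bond orders sum to 3 (valence 4) → 1 H
  atom 11: S, bond orders sum to 1 (valence 2) → 1 H
  atom 12: C, bond orders sum to 2 (valence 4) → 2 H
  atom 13: C, bond orders sum to 3 (valence 4) → 1 H
  atom 14: C, bond orders sum to 4 (valence 4) → 0 H
  atom 15: F (halogen, monovalent) → 0 H
  atom 16: F (halogen, monovalent) → 0 H
  atom 17: F (halogen, monovalent) → 0 H
  atom 18: C, bond orders sum to 3 (valence 4) → 1 H
  atom 19: O, bond orders sum to 1 (valence 2) → 1 H
  atom 20: C, bond orders sum to 3 (valence 4) → 1 H
  atom 21: C, bond orders sum to 1 (valence 4) → 3 H
  atom 22: O, bond orders sum to 1 (valence 2) → 1 H
Total hydrogens: 26.

26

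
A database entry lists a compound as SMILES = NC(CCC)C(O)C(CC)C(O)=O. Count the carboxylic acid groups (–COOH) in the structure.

1

The carboxylic acid motif appears at heavy-atom position 11 in the SMILES.
Other groups present: 1 hydroxyl, 1 primary amine.
Carboxylic acid count: 1.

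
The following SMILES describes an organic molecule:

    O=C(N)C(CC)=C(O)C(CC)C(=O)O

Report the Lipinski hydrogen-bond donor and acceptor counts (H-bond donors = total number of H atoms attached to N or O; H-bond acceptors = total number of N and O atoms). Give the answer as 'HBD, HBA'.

Donors: find every N or O and count the H atoms it carries.
  atom 1 (O): bond orders sum to 2 → 0 H
  atom 3 (N): bond orders sum to 1 → 2 H
  atom 8 (O): bond orders sum to 1 → 1 H
  atom 13 (O): bond orders sum to 2 → 0 H
  atom 14 (O): bond orders sum to 1 → 1 H
Lipinski HBD = 4.
Acceptors: N atoms = 1, O atoms = 4 → HBA = 5.

4, 5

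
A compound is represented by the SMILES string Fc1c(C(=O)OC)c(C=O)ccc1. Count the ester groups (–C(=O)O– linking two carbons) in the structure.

1

The ester motif appears at heavy-atom position 4 in the SMILES.
Other groups present: 1 aldehyde.
Ester count: 1.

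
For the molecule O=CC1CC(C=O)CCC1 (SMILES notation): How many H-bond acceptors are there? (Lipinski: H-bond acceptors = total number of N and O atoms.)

N atoms: 0; O atoms: 2.
Lipinski HBA = 0 + 2 = 2.

2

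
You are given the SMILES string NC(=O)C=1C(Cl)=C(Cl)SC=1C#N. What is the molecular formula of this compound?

Walk through each heavy atom and fill implicit hydrogens from standard valence (C 4, N 3, O 2, S 2, halogen 1):
  atom 1: N, bond orders sum to 1 (valence 3) → 2 H
  atom 2: C, bond orders sum to 4 (valence 4) → 0 H
  atom 3: O, bond orders sum to 2 (valence 2) → 0 H
  atom 4: C, bond orders sum to 4 (valence 4) → 0 H
  atom 5: C, bond orders sum to 4 (valence 4) → 0 H
  atom 6: Cl (halogen, monovalent) → 0 H
  atom 7: C, bond orders sum to 4 (valence 4) → 0 H
  atom 8: Cl (halogen, monovalent) → 0 H
  atom 9: S, bond orders sum to 2 (valence 2) → 0 H
  atom 10: C, bond orders sum to 4 (valence 4) → 0 H
  atom 11: C, bond orders sum to 4 (valence 4) → 0 H
  atom 12: N, bond orders sum to 3 (valence 3) → 0 H
Totals → C:6, H:2, Cl:2, N:2, O:1, S:1.

C6H2Cl2N2OS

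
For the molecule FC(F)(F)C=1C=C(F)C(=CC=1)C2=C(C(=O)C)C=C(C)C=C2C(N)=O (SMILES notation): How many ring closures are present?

In SMILES, each pair of matching ring-closure digits denotes one ring-closing bond; the number of such bonds equals the number of independent rings.
Ring-closure bonds here: 2.

2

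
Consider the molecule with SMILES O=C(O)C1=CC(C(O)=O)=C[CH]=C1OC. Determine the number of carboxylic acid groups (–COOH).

2

The carboxylic acid motif appears at heavy-atom positions 2, 7 in the SMILES.
Other groups present: 1 ether.
Carboxylic acid count: 2.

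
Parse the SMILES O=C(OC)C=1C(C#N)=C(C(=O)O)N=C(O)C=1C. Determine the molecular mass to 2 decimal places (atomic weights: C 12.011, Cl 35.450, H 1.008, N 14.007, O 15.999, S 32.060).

236.18 g/mol

First, the molecular formula is C10H8N2O5 (counting implicit H from valence).
  C: 10 × 12.011 = 120.110
  H: 8 × 1.008 = 8.064
  N: 2 × 14.007 = 28.014
  O: 5 × 15.999 = 79.995
Sum: 10×12.011 + 8×1.008 + 2×14.007 + 5×15.999 = 236.183 → 236.18 g/mol.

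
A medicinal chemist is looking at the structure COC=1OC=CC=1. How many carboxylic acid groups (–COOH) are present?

Scan the SMILES for the carboxylic acid motif — none present.
Groups that are present: 1 ether.

0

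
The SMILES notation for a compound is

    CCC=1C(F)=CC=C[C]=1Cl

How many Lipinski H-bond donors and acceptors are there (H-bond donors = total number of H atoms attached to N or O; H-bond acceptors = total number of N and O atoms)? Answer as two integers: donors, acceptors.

Donors: find every N or O and count the H atoms it carries.
  (no N or O atoms present)
Lipinski HBD = 0.
Acceptors: N atoms = 0, O atoms = 0 → HBA = 0.

0, 0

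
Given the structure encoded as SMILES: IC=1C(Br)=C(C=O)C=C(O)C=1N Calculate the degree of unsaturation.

Molecular formula: C7H5BrINO2.
DoU = (2C + 2 + N − H − X) / 2, where X is the halogen count and O/S are ignored.
    = (2·7 + 2 + 1 − 5 − 2) / 2 = 10 / 2 = 5.

5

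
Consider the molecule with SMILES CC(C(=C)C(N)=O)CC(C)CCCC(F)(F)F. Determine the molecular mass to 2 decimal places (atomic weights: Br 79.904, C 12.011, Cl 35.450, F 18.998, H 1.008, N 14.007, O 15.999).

251.29 g/mol

First, the molecular formula is C12H20F3NO (counting implicit H from valence).
  C: 12 × 12.011 = 144.132
  F: 3 × 18.998 = 56.994
  H: 20 × 1.008 = 20.160
  N: 1 × 14.007 = 14.007
  O: 1 × 15.999 = 15.999
Sum: 12×12.011 + 3×18.998 + 20×1.008 + 1×14.007 + 1×15.999 = 251.292 → 251.29 g/mol.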